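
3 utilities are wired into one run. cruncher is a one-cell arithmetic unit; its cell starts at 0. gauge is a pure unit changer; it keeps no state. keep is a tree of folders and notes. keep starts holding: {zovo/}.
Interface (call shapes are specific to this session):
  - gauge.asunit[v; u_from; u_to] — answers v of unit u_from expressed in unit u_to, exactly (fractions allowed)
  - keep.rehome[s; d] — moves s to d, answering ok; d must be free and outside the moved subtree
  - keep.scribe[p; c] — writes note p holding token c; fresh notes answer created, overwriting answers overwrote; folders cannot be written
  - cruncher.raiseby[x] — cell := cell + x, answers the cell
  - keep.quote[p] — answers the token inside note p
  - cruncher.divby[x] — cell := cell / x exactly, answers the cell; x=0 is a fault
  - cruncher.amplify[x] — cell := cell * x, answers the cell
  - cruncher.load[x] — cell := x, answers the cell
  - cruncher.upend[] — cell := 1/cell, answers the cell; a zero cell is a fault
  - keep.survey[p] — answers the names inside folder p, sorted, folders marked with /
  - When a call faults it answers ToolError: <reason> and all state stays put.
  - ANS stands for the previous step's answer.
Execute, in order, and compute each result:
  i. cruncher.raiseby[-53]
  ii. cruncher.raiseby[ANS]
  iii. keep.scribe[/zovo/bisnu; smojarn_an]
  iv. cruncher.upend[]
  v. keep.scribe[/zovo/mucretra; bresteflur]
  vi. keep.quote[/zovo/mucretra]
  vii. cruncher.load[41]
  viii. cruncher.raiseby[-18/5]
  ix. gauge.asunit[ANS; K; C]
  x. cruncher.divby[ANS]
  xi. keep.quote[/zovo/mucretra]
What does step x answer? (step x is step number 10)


Answer: -748/4715

Derivation:
I call raiseby passing -53, yielding -53.
I use raiseby passing ANS, which returns -106.
Next I call scribe passing /zovo/bisnu, smojarn_an, → created.
Calling upend, yielding -1/106.
Invoking scribe passing /zovo/mucretra, bresteflur, → created.
Then quote passing /zovo/mucretra, giving bresteflur.
Calling load passing 41: 41.
Then raiseby passing -18/5, giving 187/5.
I use asunit passing ANS, K, C, and see -943/4.
Using divby passing ANS, which returns -748/4715.
Invoking quote passing /zovo/mucretra: bresteflur.


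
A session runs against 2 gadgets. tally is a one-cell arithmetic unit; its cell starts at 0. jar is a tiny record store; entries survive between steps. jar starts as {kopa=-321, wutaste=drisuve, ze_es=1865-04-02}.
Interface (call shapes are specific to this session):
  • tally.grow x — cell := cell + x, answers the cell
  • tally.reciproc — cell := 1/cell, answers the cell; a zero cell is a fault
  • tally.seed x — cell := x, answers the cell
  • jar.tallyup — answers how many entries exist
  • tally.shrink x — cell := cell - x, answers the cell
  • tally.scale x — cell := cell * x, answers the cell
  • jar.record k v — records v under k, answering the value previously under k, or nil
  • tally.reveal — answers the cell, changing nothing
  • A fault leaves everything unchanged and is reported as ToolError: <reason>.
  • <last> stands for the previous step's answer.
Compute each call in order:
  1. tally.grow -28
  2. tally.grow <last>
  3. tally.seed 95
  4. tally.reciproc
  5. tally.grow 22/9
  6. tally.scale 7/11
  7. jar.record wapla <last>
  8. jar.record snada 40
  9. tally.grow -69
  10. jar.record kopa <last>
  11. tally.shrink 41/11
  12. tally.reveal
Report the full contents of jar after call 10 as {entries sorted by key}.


# 1. tally.grow(x→-28) => -28
# 2. tally.grow(x→<last>) => -56
# 3. tally.seed(x→95) => 95
# 4. tally.reciproc() => 1/95
# 5. tally.grow(x→22/9) => 2099/855
# 6. tally.scale(x→7/11) => 14693/9405
# 7. jar.record(k→wapla, v→<last>) => nil
# 8. jar.record(k→snada, v→40) => nil
# 9. tally.grow(x→-69) => -634252/9405
# 10. jar.record(k→kopa, v→<last>) => -321
# 11. tally.shrink(x→41/11) => -669307/9405
# 12. tally.reveal() => -669307/9405

Answer: {kopa=-634252/9405, snada=40, wapla=14693/9405, wutaste=drisuve, ze_es=1865-04-02}


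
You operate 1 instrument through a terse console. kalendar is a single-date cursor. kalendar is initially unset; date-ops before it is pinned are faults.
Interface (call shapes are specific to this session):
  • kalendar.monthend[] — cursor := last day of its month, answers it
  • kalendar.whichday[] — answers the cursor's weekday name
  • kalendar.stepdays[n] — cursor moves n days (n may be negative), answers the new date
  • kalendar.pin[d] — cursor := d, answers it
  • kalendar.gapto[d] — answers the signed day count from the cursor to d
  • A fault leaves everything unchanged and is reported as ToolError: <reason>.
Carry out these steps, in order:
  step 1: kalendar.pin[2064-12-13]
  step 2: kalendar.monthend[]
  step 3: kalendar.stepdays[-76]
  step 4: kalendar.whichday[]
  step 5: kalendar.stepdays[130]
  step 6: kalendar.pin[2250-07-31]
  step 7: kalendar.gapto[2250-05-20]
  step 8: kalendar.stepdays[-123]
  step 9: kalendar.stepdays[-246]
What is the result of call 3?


Answer: 2064-10-16

Derivation:
// 1. kalendar.pin(d='2064-12-13') ~> 2064-12-13
// 2. kalendar.monthend() ~> 2064-12-31
// 3. kalendar.stepdays(n='-76') ~> 2064-10-16
// 4. kalendar.whichday() ~> Thursday
// 5. kalendar.stepdays(n='130') ~> 2065-02-23
// 6. kalendar.pin(d='2250-07-31') ~> 2250-07-31
// 7. kalendar.gapto(d='2250-05-20') ~> -72
// 8. kalendar.stepdays(n='-123') ~> 2250-03-30
// 9. kalendar.stepdays(n='-246') ~> 2249-07-27


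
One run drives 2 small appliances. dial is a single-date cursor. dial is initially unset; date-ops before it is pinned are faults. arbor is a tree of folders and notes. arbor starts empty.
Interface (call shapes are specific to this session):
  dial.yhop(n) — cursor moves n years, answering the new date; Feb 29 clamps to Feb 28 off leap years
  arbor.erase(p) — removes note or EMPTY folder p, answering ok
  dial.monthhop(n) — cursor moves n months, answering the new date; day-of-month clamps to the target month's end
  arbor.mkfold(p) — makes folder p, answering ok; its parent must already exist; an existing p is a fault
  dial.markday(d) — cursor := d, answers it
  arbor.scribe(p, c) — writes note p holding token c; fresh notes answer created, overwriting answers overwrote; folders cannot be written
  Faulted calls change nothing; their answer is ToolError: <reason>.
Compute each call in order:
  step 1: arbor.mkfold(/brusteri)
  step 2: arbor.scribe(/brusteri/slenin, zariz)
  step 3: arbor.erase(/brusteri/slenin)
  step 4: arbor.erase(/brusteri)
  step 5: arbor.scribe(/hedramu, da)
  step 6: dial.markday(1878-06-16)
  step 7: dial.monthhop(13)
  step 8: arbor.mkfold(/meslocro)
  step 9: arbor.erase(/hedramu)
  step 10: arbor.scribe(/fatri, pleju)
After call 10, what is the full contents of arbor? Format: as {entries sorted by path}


Answer: {fatri=pleju, meslocro/}

Derivation:
Act: mkfold[/brusteri]
Obs: ok
Act: scribe[/brusteri/slenin; zariz]
Obs: created
Act: erase[/brusteri/slenin]
Obs: ok
Act: erase[/brusteri]
Obs: ok
Act: scribe[/hedramu; da]
Obs: created
Act: markday[1878-06-16]
Obs: 1878-06-16
Act: monthhop[13]
Obs: 1879-07-16
Act: mkfold[/meslocro]
Obs: ok
Act: erase[/hedramu]
Obs: ok
Act: scribe[/fatri; pleju]
Obs: created


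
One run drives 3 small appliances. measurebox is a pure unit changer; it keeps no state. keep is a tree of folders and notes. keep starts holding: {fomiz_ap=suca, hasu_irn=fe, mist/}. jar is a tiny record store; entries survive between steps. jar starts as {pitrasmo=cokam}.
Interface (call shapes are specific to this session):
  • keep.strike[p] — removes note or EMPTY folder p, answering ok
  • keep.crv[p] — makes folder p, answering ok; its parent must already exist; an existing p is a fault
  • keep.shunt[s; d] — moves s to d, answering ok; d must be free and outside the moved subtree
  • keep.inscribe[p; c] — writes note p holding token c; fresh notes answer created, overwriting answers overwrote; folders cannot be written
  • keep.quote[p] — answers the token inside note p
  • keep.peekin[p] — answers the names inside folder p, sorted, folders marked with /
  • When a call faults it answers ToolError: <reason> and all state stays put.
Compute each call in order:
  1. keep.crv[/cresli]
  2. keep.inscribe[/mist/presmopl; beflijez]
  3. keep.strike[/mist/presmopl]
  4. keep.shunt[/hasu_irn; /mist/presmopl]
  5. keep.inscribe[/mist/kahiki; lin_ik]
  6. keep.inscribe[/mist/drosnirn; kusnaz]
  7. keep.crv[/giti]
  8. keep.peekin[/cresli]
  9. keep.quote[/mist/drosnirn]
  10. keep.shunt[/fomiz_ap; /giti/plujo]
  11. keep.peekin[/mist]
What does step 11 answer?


Answer: [drosnirn, kahiki, presmopl]

Derivation:
·→ keep.crv(p=/cresli)
·← ok
·→ keep.inscribe(p=/mist/presmopl, c=beflijez)
·← created
·→ keep.strike(p=/mist/presmopl)
·← ok
·→ keep.shunt(s=/hasu_irn, d=/mist/presmopl)
·← ok
·→ keep.inscribe(p=/mist/kahiki, c=lin_ik)
·← created
·→ keep.inscribe(p=/mist/drosnirn, c=kusnaz)
·← created
·→ keep.crv(p=/giti)
·← ok
·→ keep.peekin(p=/cresli)
·← []
·→ keep.quote(p=/mist/drosnirn)
·← kusnaz
·→ keep.shunt(s=/fomiz_ap, d=/giti/plujo)
·← ok
·→ keep.peekin(p=/mist)
·← [drosnirn, kahiki, presmopl]


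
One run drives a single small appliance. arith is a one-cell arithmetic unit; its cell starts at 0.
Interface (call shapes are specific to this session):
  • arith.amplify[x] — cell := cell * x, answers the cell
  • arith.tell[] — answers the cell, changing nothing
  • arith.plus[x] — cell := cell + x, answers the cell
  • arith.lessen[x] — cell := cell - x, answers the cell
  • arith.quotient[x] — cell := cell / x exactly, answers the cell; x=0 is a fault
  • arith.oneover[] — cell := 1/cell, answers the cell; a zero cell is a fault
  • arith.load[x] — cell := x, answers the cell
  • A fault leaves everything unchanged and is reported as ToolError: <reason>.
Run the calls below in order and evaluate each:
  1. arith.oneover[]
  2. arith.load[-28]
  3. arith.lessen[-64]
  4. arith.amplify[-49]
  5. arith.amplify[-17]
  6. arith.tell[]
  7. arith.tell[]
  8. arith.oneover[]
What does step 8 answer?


Answer: 1/29988

Derivation:
! oneover() ~> ToolError: reciprocal of zero
! load(x='-28') ~> -28
! lessen(x='-64') ~> 36
! amplify(x='-49') ~> -1764
! amplify(x='-17') ~> 29988
! tell() ~> 29988
! tell() ~> 29988
! oneover() ~> 1/29988


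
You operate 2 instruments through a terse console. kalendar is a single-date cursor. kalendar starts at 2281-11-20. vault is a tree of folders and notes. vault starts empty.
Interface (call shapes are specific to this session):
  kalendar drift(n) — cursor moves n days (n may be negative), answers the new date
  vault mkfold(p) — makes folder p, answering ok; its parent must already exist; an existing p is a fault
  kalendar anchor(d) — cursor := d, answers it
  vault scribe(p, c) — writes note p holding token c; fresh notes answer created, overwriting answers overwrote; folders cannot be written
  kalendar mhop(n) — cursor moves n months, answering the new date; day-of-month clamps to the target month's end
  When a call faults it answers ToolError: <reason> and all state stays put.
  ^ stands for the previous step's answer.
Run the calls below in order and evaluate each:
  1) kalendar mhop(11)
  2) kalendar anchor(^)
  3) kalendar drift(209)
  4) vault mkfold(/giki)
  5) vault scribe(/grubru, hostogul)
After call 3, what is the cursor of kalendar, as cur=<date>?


[in] kalendar mhop 11
:: 2282-10-20
[in] kalendar anchor ^
:: 2282-10-20
[in] kalendar drift 209
:: 2283-05-17
[in] vault mkfold /giki
:: ok
[in] vault scribe /grubru hostogul
:: created

Answer: cur=2283-05-17


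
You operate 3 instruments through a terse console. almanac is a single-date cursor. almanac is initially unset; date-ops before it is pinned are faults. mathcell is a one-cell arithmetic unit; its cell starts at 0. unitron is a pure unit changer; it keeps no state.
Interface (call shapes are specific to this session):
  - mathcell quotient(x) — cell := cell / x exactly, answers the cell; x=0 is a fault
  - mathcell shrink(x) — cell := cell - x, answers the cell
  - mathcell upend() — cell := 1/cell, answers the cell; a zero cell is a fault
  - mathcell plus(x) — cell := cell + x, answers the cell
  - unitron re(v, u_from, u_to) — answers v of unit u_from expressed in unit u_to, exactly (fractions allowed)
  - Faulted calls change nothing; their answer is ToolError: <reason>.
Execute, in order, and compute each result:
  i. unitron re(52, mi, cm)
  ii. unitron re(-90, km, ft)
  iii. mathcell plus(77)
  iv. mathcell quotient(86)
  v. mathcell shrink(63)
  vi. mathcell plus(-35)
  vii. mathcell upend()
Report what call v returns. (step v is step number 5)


Act: unitron re[v=52; u_from=mi; u_to=cm]
Obs: 41842944/5
Act: unitron re[v=-90; u_from=km; u_to=ft]
Obs: -37500000/127
Act: mathcell plus[x=77]
Obs: 77
Act: mathcell quotient[x=86]
Obs: 77/86
Act: mathcell shrink[x=63]
Obs: -5341/86
Act: mathcell plus[x=-35]
Obs: -8351/86
Act: mathcell upend[]
Obs: -86/8351

Answer: -5341/86


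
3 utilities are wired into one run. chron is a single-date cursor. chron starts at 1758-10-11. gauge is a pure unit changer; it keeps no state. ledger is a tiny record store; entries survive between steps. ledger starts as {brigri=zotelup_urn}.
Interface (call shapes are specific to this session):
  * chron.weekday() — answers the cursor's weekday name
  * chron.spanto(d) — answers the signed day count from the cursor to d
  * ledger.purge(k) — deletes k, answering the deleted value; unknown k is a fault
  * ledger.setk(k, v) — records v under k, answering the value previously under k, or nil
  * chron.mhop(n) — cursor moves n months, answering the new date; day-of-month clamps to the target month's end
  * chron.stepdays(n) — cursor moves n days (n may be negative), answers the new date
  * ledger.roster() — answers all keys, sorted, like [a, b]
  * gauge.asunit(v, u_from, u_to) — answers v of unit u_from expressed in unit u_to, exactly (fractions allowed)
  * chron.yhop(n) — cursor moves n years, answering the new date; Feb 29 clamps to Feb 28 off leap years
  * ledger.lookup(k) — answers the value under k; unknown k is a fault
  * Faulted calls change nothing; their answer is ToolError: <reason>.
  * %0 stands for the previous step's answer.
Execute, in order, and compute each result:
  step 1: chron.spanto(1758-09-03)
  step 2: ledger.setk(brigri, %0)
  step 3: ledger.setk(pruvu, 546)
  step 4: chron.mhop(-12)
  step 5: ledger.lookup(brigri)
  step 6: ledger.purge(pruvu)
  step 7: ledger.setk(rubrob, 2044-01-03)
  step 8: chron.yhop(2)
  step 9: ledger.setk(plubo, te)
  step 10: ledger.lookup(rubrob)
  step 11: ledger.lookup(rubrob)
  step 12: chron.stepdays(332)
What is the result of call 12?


I run chron.spanto passing 1758-09-03: -38.
Now I run ledger.setk passing brigri, %0, → zotelup_urn.
Calling ledger.setk passing pruvu, 546, which returns nil.
Then chron.mhop passing -12, and get 1757-10-11.
I call ledger.lookup passing brigri, and see -38.
I try ledger.purge passing pruvu, and observe 546.
Calling ledger.setk passing rubrob, 2044-01-03, yielding nil.
Invoking chron.yhop passing 2, → 1759-10-11.
Calling ledger.setk passing plubo, te, yielding nil.
I run ledger.lookup passing rubrob, and see 2044-01-03.
I run ledger.lookup passing rubrob, and get 2044-01-03.
I invoke chron.stepdays passing 332, which returns 1760-09-07.

Answer: 1760-09-07


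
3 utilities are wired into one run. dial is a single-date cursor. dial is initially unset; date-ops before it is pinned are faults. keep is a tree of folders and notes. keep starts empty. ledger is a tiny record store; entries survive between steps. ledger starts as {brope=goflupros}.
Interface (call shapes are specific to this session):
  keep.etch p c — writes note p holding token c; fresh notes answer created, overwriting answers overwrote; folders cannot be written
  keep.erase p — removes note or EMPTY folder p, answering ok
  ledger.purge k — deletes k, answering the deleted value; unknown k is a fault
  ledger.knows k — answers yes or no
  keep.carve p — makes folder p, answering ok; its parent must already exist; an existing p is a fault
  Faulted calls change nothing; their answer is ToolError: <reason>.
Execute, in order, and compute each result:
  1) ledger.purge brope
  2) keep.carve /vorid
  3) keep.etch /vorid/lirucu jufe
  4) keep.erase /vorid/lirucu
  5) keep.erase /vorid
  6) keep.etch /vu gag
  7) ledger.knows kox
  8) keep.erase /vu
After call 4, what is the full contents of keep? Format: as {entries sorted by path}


Answer: {vorid/}

Derivation:
>>> purge k='brope'
[out] goflupros
>>> carve p='/vorid'
[out] ok
>>> etch p='/vorid/lirucu' c='jufe'
[out] created
>>> erase p='/vorid/lirucu'
[out] ok
>>> erase p='/vorid'
[out] ok
>>> etch p='/vu' c='gag'
[out] created
>>> knows k='kox'
[out] no
>>> erase p='/vu'
[out] ok


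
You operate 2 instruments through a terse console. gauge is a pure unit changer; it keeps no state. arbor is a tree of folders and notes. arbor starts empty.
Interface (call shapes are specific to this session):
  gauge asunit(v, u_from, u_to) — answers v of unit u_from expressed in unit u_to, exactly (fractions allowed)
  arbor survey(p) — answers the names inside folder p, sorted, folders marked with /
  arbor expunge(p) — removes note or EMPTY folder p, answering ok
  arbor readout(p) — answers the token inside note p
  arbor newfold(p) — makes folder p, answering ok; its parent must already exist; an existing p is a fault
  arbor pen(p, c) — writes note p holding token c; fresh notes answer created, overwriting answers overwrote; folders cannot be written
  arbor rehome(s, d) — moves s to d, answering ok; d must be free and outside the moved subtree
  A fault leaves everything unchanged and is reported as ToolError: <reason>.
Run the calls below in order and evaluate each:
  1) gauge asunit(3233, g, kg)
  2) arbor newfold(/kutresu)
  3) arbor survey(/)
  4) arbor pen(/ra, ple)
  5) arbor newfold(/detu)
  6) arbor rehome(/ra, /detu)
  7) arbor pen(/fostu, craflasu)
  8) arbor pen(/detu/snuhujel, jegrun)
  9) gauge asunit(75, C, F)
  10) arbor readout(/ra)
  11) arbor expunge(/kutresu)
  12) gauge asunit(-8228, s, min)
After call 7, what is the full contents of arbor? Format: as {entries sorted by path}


Step: gauge asunit[v→3233; u_from→g; u_to→kg]
Result: 3233/1000
Step: arbor newfold[p→/kutresu]
Result: ok
Step: arbor survey[p→/]
Result: [kutresu/]
Step: arbor pen[p→/ra; c→ple]
Result: created
Step: arbor newfold[p→/detu]
Result: ok
Step: arbor rehome[s→/ra; d→/detu]
Result: ToolError: exists
Step: arbor pen[p→/fostu; c→craflasu]
Result: created
Step: arbor pen[p→/detu/snuhujel; c→jegrun]
Result: created
Step: gauge asunit[v→75; u_from→C; u_to→F]
Result: 167
Step: arbor readout[p→/ra]
Result: ple
Step: arbor expunge[p→/kutresu]
Result: ok
Step: gauge asunit[v→-8228; u_from→s; u_to→min]
Result: -2057/15

Answer: {detu/, fostu=craflasu, kutresu/, ra=ple}


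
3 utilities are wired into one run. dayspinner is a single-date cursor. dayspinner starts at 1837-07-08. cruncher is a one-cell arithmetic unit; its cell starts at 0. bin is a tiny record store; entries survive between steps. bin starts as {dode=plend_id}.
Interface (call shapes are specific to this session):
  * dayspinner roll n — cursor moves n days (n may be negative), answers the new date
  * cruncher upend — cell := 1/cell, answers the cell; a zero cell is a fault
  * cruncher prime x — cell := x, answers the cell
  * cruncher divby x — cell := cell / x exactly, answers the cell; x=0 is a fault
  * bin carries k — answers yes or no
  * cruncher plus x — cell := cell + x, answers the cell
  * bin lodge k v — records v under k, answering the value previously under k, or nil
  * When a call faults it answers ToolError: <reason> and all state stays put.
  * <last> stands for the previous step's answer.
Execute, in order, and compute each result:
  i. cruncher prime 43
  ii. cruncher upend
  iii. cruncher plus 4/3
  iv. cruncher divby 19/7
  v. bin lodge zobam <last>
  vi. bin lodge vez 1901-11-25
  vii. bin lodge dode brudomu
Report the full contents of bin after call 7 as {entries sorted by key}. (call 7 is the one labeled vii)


Answer: {dode=brudomu, vez=1901-11-25, zobam=1225/2451}

Derivation:
! 1. cruncher prime(43) : 43
! 2. cruncher upend() : 1/43
! 3. cruncher plus(4/3) : 175/129
! 4. cruncher divby(19/7) : 1225/2451
! 5. bin lodge(zobam, <last>) : nil
! 6. bin lodge(vez, 1901-11-25) : nil
! 7. bin lodge(dode, brudomu) : plend_id


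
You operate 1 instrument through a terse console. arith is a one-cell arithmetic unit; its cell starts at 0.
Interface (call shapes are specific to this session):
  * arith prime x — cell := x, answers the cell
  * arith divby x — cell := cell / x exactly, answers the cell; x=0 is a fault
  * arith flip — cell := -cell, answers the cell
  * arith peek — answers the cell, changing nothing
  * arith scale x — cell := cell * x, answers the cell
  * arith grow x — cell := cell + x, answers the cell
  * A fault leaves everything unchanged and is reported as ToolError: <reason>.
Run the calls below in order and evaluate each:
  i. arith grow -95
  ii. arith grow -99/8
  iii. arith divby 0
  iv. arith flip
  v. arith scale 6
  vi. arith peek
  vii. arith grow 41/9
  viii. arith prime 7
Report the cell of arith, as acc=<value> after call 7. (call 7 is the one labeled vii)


Answer: acc=23357/36

Derivation:
$ arith grow x='-95'
= -95
$ arith grow x='-99/8'
= -859/8
$ arith divby x='0'
= ToolError: division by zero
$ arith flip
= 859/8
$ arith scale x='6'
= 2577/4
$ arith peek
= 2577/4
$ arith grow x='41/9'
= 23357/36
$ arith prime x='7'
= 7


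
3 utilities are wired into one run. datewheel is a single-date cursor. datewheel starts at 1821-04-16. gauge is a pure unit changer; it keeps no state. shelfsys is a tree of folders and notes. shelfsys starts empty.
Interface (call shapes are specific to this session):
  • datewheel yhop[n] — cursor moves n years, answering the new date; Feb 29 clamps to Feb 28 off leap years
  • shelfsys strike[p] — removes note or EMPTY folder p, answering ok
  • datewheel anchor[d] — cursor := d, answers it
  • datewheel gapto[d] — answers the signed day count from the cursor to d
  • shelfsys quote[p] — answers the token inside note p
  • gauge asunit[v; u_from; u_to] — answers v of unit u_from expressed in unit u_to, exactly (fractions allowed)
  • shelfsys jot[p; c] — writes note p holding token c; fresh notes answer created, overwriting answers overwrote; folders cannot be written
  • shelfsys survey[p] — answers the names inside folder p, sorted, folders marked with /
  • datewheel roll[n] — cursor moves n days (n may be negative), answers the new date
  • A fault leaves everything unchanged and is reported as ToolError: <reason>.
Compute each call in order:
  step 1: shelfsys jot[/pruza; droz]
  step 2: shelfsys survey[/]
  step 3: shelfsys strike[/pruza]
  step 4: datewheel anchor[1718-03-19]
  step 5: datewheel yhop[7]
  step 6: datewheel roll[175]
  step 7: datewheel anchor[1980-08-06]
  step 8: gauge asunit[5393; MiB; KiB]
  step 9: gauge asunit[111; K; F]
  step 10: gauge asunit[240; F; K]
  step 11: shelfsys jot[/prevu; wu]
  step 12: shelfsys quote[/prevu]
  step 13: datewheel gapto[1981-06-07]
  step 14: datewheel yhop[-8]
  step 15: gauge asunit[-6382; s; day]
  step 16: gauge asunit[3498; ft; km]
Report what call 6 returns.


Step: shelfsys jot[p=/pruza; c=droz]
Result: created
Step: shelfsys survey[p=/]
Result: [pruza]
Step: shelfsys strike[p=/pruza]
Result: ok
Step: datewheel anchor[d=1718-03-19]
Result: 1718-03-19
Step: datewheel yhop[n=7]
Result: 1725-03-19
Step: datewheel roll[n=175]
Result: 1725-09-10
Step: datewheel anchor[d=1980-08-06]
Result: 1980-08-06
Step: gauge asunit[v=5393; u_from=MiB; u_to=KiB]
Result: 5522432
Step: gauge asunit[v=111; u_from=K; u_to=F]
Result: -25987/100
Step: gauge asunit[v=240; u_from=F; u_to=K]
Result: 69967/180
Step: shelfsys jot[p=/prevu; c=wu]
Result: created
Step: shelfsys quote[p=/prevu]
Result: wu
Step: datewheel gapto[d=1981-06-07]
Result: 305
Step: datewheel yhop[n=-8]
Result: 1972-08-06
Step: gauge asunit[v=-6382; u_from=s; u_to=day]
Result: -3191/43200
Step: gauge asunit[v=3498; u_from=ft; u_to=km]
Result: 666369/625000

Answer: 1725-09-10


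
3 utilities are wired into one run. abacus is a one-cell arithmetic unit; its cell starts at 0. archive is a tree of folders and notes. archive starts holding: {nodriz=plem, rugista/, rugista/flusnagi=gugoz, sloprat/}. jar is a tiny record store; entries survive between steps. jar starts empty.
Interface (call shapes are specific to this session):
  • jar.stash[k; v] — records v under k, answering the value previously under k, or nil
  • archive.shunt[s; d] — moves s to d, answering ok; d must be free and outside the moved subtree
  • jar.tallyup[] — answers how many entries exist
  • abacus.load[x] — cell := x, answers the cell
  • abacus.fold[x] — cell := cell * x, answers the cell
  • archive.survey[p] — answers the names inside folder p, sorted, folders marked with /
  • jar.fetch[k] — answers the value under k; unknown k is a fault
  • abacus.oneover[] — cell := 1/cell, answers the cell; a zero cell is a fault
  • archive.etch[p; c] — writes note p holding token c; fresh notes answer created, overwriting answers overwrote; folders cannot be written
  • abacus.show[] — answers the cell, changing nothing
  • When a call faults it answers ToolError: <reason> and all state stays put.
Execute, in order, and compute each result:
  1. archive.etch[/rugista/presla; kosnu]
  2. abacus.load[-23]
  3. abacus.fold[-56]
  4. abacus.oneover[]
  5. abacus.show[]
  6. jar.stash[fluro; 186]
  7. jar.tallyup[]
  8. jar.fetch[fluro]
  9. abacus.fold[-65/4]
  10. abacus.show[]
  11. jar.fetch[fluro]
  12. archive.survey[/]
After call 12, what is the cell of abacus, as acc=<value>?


CALL archive.etch[p=/rugista/presla; c=kosnu]
RET  created
CALL abacus.load[x=-23]
RET  -23
CALL abacus.fold[x=-56]
RET  1288
CALL abacus.oneover[]
RET  1/1288
CALL abacus.show[]
RET  1/1288
CALL jar.stash[k=fluro; v=186]
RET  nil
CALL jar.tallyup[]
RET  1
CALL jar.fetch[k=fluro]
RET  186
CALL abacus.fold[x=-65/4]
RET  -65/5152
CALL abacus.show[]
RET  -65/5152
CALL jar.fetch[k=fluro]
RET  186
CALL archive.survey[p=/]
RET  [nodriz, rugista/, sloprat/]

Answer: acc=-65/5152


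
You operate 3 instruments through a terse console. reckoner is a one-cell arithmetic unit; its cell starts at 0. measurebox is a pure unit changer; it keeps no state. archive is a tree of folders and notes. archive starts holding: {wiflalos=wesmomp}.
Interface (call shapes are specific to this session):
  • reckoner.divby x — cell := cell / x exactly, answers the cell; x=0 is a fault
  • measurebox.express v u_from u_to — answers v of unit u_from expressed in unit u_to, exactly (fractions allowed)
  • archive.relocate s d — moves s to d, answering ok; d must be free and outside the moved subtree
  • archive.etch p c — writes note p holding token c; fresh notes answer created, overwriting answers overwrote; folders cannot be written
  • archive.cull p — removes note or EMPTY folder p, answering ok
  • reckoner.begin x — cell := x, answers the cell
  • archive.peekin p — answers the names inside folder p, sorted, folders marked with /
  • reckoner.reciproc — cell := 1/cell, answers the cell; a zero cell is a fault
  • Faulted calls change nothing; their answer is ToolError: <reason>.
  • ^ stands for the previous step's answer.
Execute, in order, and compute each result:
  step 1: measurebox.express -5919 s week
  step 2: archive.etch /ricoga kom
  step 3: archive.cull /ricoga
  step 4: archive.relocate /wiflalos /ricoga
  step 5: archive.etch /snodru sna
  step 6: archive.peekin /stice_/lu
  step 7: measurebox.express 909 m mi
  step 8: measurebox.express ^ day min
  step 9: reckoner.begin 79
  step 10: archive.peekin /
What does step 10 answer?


Answer: [ricoga, snodru]

Derivation:
-> express(v→-5919, u_from→s, u_to→week)
<- -1973/201600
-> etch(p→/ricoga, c→kom)
<- created
-> cull(p→/ricoga)
<- ok
-> relocate(s→/wiflalos, d→/ricoga)
<- ok
-> etch(p→/snodru, c→sna)
<- created
-> peekin(p→/stice_/lu)
<- ToolError: not found
-> express(v→909, u_from→m, u_to→mi)
<- 12625/22352
-> express(v→^, u_from→day, u_to→min)
<- 1136250/1397
-> begin(x→79)
<- 79
-> peekin(p→/)
<- [ricoga, snodru]


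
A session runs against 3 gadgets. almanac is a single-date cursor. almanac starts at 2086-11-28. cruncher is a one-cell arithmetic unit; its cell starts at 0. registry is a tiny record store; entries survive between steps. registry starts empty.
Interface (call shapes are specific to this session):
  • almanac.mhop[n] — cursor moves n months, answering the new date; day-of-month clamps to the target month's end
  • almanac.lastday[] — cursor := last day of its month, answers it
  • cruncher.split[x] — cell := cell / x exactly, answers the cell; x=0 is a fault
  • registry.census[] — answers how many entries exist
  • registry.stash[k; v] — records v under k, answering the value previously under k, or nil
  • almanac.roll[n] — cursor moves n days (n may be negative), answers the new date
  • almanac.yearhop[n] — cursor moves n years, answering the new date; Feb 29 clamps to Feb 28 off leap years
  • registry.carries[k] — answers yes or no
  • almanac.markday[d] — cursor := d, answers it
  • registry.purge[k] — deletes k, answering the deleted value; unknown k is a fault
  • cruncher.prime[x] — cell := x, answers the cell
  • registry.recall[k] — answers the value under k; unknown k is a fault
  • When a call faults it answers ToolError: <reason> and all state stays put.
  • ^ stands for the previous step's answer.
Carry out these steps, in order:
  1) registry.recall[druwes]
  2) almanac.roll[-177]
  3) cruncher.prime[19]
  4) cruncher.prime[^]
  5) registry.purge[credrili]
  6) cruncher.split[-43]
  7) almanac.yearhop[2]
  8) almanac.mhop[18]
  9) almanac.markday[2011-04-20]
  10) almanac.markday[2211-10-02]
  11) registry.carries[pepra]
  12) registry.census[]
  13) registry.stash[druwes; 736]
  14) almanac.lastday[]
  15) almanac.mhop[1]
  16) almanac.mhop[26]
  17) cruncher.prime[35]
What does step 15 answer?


Answer: 2211-11-30

Derivation:
Then recall using k→druwes, and see ToolError: no such key druwes.
I invoke roll using n→-177, which returns 2086-06-04.
Invoking prime using x→19, giving 19.
I run prime using x→^, which returns 19.
I invoke purge using k→credrili, and get ToolError: no such key credrili.
Calling split using x→-43, giving -19/43.
I invoke yearhop using n→2, and see 2088-06-04.
Then mhop using n→18, and observe 2089-12-04.
Invoking markday using d→2011-04-20, and get 2011-04-20.
I try markday using d→2211-10-02, and observe 2211-10-02.
Now I run carries using k→pepra, yielding no.
Now I run census, yielding 0.
I use stash using k→druwes, v→736, → nil.
I call lastday(), — result: 2211-10-31.
Now I run mhop using n→1, yielding 2211-11-30.
Calling mhop using n→26, — result: 2214-01-30.
Calling prime using x→35: 35.


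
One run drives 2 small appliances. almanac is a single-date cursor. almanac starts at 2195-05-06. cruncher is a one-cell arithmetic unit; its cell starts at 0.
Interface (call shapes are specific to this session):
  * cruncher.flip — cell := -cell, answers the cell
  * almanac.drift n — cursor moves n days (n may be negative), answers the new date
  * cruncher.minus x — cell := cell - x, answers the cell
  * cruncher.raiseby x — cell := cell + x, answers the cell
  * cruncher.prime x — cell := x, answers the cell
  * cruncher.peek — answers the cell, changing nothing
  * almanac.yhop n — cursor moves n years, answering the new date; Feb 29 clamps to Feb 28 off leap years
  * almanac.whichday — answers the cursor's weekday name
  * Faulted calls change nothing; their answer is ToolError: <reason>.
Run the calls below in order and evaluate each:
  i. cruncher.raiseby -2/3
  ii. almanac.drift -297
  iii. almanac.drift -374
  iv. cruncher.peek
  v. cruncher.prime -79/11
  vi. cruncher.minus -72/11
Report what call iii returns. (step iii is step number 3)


-- 1. raiseby(x='-2/3') => -2/3
-- 2. drift(n='-297') => 2194-07-13
-- 3. drift(n='-374') => 2193-07-04
-- 4. peek() => -2/3
-- 5. prime(x='-79/11') => -79/11
-- 6. minus(x='-72/11') => -7/11

Answer: 2193-07-04


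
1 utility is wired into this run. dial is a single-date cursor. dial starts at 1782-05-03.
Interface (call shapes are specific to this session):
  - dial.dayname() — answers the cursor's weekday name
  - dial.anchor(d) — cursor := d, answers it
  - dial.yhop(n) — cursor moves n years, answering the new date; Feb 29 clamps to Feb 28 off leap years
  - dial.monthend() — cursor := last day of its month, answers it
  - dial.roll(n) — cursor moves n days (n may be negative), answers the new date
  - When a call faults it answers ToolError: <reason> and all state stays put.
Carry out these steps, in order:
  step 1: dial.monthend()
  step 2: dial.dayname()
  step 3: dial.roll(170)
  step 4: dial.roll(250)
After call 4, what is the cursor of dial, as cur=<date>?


Answer: cur=1783-07-25

Derivation:
>> dial.monthend()
<< 1782-05-31
>> dial.dayname()
<< Friday
>> dial.roll(n: 170)
<< 1782-11-17
>> dial.roll(n: 250)
<< 1783-07-25


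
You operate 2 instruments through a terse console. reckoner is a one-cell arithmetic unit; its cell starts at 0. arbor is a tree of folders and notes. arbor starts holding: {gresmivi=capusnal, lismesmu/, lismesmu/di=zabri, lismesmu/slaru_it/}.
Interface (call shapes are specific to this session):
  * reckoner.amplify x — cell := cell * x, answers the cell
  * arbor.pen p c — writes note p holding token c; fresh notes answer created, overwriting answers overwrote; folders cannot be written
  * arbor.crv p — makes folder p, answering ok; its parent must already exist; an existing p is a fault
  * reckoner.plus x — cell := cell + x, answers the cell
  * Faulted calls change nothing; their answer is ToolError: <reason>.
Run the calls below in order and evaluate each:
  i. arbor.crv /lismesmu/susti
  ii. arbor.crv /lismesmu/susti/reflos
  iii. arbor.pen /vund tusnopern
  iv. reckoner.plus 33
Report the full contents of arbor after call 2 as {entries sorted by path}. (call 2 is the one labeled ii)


Answer: {gresmivi=capusnal, lismesmu/, lismesmu/di=zabri, lismesmu/slaru_it/, lismesmu/susti/, lismesmu/susti/reflos/}

Derivation:
-- arbor.crv(/lismesmu/susti) : ok
-- arbor.crv(/lismesmu/susti/reflos) : ok
-- arbor.pen(/vund, tusnopern) : created
-- reckoner.plus(33) : 33


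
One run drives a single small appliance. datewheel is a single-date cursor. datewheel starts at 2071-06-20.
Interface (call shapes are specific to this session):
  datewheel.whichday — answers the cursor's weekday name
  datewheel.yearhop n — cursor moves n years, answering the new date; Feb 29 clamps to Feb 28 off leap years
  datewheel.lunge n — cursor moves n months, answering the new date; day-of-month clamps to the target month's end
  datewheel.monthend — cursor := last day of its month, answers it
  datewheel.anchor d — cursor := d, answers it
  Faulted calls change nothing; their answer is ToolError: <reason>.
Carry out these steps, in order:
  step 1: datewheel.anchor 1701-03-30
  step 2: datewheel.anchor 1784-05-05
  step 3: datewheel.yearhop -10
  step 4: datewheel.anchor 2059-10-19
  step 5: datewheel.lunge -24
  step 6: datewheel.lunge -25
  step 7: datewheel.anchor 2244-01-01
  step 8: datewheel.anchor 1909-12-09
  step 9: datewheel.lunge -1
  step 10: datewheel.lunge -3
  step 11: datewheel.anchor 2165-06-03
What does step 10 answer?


I use datewheel.anchor on d=1701-03-30, yielding 1701-03-30.
Calling datewheel.anchor on d=1784-05-05, → 1784-05-05.
I invoke datewheel.yearhop on n=-10, → 1774-05-05.
Calling datewheel.anchor on d=2059-10-19, and get 2059-10-19.
Calling datewheel.lunge on n=-24, → 2057-10-19.
I call datewheel.lunge on n=-25, giving 2055-09-19.
I try datewheel.anchor on d=2244-01-01, yielding 2244-01-01.
I invoke datewheel.anchor on d=1909-12-09, and observe 1909-12-09.
Then datewheel.lunge on n=-1, yielding 1909-11-09.
Invoking datewheel.lunge on n=-3: 1909-08-09.
Next I call datewheel.anchor on d=2165-06-03, and get 2165-06-03.

Answer: 1909-08-09


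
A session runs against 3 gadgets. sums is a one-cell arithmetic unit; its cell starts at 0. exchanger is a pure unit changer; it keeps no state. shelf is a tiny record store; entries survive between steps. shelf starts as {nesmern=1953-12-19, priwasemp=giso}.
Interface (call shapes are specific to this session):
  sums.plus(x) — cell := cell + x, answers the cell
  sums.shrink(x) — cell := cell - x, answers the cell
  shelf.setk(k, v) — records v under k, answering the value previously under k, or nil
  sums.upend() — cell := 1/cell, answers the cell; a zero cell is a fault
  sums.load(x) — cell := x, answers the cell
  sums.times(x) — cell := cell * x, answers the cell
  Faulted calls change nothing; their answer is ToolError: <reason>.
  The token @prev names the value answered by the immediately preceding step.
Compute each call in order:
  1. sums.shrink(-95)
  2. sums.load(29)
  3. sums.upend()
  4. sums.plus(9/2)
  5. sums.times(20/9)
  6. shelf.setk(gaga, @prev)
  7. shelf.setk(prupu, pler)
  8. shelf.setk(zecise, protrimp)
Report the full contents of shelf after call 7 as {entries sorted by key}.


Answer: {gaga=2630/261, nesmern=1953-12-19, priwasemp=giso, prupu=pler}

Derivation:
// 1. shrink(-95) : 95
// 2. load(29) : 29
// 3. upend() : 1/29
// 4. plus(9/2) : 263/58
// 5. times(20/9) : 2630/261
// 6. setk(gaga, @prev) : nil
// 7. setk(prupu, pler) : nil
// 8. setk(zecise, protrimp) : nil


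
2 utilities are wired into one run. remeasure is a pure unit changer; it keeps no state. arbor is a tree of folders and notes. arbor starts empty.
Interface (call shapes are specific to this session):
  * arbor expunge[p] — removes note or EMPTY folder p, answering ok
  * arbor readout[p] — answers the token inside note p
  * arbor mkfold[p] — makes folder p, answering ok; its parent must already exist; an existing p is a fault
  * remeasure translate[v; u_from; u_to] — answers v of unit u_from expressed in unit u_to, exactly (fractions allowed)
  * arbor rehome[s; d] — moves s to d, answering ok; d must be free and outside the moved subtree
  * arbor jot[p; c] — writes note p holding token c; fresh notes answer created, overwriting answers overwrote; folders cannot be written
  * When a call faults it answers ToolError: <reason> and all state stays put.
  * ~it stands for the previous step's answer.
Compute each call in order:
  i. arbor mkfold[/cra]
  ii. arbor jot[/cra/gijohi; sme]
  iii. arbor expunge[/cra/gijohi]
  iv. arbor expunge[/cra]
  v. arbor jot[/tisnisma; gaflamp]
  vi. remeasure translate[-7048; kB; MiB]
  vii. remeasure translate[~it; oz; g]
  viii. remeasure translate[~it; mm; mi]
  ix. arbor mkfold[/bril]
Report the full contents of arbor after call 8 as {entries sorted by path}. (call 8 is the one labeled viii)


Step: arbor mkfold[p='/cra']
Result: ok
Step: arbor jot[p='/cra/gijohi'; c='sme']
Result: created
Step: arbor expunge[p='/cra/gijohi']
Result: ok
Step: arbor expunge[p='/cra']
Result: ok
Step: arbor jot[p='/tisnisma'; c='gaflamp']
Result: created
Step: remeasure translate[v='-7048'; u_from='kB'; u_to='MiB']
Result: -110125/16384
Step: remeasure translate[v='~it'; u_from='oz'; u_to='g']
Result: -39961487797/209715200
Step: remeasure translate[v='~it'; u_from='mm'; u_to='mi']
Result: -3632862527/30682172620800
Step: arbor mkfold[p='/bril']
Result: ok

Answer: {tisnisma=gaflamp}


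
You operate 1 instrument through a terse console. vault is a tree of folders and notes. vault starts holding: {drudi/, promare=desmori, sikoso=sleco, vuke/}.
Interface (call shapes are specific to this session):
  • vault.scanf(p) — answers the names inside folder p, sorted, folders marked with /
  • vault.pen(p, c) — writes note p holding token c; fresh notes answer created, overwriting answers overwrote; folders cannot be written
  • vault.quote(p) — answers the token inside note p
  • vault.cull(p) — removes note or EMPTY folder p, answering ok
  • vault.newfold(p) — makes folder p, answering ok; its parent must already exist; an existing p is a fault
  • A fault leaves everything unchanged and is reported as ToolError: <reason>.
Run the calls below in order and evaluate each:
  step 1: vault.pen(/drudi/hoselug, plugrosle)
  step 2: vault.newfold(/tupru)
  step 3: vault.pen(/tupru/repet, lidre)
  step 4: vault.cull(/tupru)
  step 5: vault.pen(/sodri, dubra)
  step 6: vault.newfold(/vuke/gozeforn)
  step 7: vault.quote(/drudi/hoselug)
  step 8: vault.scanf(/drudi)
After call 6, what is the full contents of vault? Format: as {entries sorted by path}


Answer: {drudi/, drudi/hoselug=plugrosle, promare=desmori, sikoso=sleco, sodri=dubra, tupru/, tupru/repet=lidre, vuke/, vuke/gozeforn/}

Derivation:
! 1. vault.pen(/drudi/hoselug, plugrosle) -> created
! 2. vault.newfold(/tupru) -> ok
! 3. vault.pen(/tupru/repet, lidre) -> created
! 4. vault.cull(/tupru) -> ToolError: not empty
! 5. vault.pen(/sodri, dubra) -> created
! 6. vault.newfold(/vuke/gozeforn) -> ok
! 7. vault.quote(/drudi/hoselug) -> plugrosle
! 8. vault.scanf(/drudi) -> [hoselug]
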